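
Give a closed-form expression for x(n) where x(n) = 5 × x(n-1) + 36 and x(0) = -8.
Recurrence: x(n) = 5 × x(n-1) + 36, initial: x(0) = -8.
Try x(n) = A·5ⁿ + C. Substituting: A·5ⁿ + C = 5(A·5ⁿ⁻¹ + C) + 36 = A·5ⁿ + 5C + 36, so C = 5C + 36, giving C = -9. Then x(0) = A - 9 = -8 gives A = 1.

x(n) = 5ⁿ - 9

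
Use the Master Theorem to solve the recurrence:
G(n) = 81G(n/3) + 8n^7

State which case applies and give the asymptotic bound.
Master Theorem template: G(n) = a·G(n/b) + f(n).
Here: a=81, b=3, f(n)=8n^7
Compute log_b(a) = log_3(81) = 4.
f(n) = 8n^7 = Ω(n^(4+ε)) with ε = 3, and the regularity condition holds (a·f(n/b) = (a/b^7)·f(n) with a/b^7 = 3^-3 < 1). Case 3: G(n) = Θ(f(n)) = Θ(n^7).

Case 3: G(n) = Θ(n^7)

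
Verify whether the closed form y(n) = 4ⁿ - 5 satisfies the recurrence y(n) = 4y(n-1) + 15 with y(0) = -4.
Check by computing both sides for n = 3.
From the recurrence with y(0) = -4:
  y(0) = -4, y(1) = -1, y(2) = 11, y(3) = 59
  so the recurrence gives y(3) = 59.
From the proposed closed form y(n) = 4ⁿ - 5:
  y(3) = 59.
Both sides give 59 at n = 3, and the initial condition(s) match, so the closed form is consistent.

Yes, the closed form is correct.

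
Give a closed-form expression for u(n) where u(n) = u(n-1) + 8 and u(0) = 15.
Recurrence: u(n) = u(n-1) + 8, initial: u(0) = 15.
Each step adds 8, so u(n) = u(0) + 8n = 8n + 15.

u(n) = 8n + 15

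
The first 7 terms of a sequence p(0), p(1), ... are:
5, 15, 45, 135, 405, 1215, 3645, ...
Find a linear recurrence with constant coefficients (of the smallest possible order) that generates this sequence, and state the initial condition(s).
Look for the lowest-order linear relation among consecutive terms.
Observation: each term is 3× the previous.
Check at n=2: 3·15 = 45. ✓

p(n) = 3 × p(n-1), p(0) = 5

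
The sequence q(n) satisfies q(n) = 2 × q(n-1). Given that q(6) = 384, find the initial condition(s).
In general q(n) = 2ⁿ · q(0). At n = 6: q(0) = q(6) / 2^6 = 384 / 64 = 6.

q(0) = 6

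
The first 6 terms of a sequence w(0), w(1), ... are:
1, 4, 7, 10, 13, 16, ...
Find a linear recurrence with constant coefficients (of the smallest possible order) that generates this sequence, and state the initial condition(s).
Look for the lowest-order linear relation among consecutive terms.
Observation: consecutive differences are constant (= 3).
Check at n=2: 1·4 + 3 = 7. ✓

w(n) = w(n-1) + 3, w(0) = 1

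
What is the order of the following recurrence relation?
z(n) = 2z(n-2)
The order is the largest lag k for which z(n-k) appears. Here the deepest term is z(n-2), so the order is 2.

Order 2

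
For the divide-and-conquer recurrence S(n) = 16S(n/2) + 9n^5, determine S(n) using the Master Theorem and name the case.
Master Theorem template: S(n) = a·S(n/b) + f(n).
Here: a=16, b=2, f(n)=9n^5
Compute log_b(a) = log_2(16) = 4.
f(n) = 9n^5 = Ω(n^(4+ε)) with ε = 1, and the regularity condition holds (a·f(n/b) = (a/b^5)·f(n) with a/b^5 = 2^-1 < 1). Case 3: S(n) = Θ(f(n)) = Θ(n^5).

Case 3: S(n) = Θ(n^5)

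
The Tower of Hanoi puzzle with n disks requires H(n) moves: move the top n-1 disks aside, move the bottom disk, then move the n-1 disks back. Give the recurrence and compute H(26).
Moving n disks = move the top n-1 disks aside (H(n-1) moves) + move the largest disk (1 move) + move the n-1 disks back on top (H(n-1) moves), so H(n) = 2H(n-1) + 1, with H(1) = 1 (a single disk takes one move).
First terms: 1, 3, 7, 15, 31, 63, … — each is one less than a power of 2. Indeed H(n) + 1 = 2(H(n-1) + 1) with H(1) + 1 = 2, so H(n) + 1 = 2ⁿ and H(n) = 2ⁿ - 1.
Hence H(26) = 2^26 - 1 = 67108864 - 1 = 67108863.

H(n) = 2H(n-1) + 1, H(1) = 1; H(26) = 67108863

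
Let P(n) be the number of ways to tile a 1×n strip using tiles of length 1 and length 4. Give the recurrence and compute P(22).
Condition on the last tile: it has length 1 (leaving a 1×(n-1) strip) or length 4 (leaving a 1×(n-4) strip), so P(n) = P(n-1) + P(n-4) (order-4 linear recurrence).
For 0 ≤ i < 4 only unit tiles fit, so P(i) = 1.
Iterating the recurrence: P(4) = 2, P(5) = 3, P(6) = 4, P(7) = 5, P(8) = 7, P(9) = 10, P(10) = 14, P(11) = 19, P(12) = 26, P(13) = 36, P(14) = 50, P(15) = 69, P(16) = 95, P(17) = 131, P(18) = 181, P(19) = 250, P(20) = 345, P(21) = 476, P(22) = 657.

P(n) = P(n-1) + P(n-4), with P(i) = 1 for 0 ≤ i < 4; P(22) = 657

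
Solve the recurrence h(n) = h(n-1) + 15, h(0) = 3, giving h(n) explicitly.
Recurrence: h(n) = h(n-1) + 15, initial: h(0) = 3.
Each step adds 15, so h(n) = h(0) + 15n = 15n + 3.

h(n) = 15n + 3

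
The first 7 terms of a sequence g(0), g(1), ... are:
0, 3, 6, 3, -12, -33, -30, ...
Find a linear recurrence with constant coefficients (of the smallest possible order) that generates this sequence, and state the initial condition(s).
Look for the lowest-order linear relation among consecutive terms.
Observation: g(n) - 2·g(n-1) - (-3)·g(n-2) = 0 holds for the shown terms, and no order-1 relation g(n) = α·g(n-1) + β fits.
Check at n=3: 2·6 + (-3)·3 = 3. ✓

g(n) = 2g(n-1) - 3g(n-2), g(0) = 0, g(1) = 3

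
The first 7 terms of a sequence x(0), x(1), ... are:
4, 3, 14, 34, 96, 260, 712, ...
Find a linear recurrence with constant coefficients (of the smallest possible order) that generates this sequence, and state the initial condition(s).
Look for the lowest-order linear relation among consecutive terms.
Observation: x(n) - 2·x(n-1) - (2)·x(n-2) = 0 holds for the shown terms, and no order-1 relation x(n) = α·x(n-1) + β fits.
Check at n=3: 2·14 + (2)·3 = 34. ✓

x(n) = 2x(n-1) + 2x(n-2), x(0) = 4, x(1) = 3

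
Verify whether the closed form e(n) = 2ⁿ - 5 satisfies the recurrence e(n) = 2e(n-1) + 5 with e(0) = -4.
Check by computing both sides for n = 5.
From the recurrence with e(0) = -4:
  e(0) = -4, e(1) = -3, e(2) = -1, e(3) = 3, e(4) = 11, e(5) = 27
  so the recurrence gives e(5) = 27.
From the proposed closed form e(n) = 2ⁿ - 5:
  e(5) = 27.
Both sides give 27 at n = 5, and the initial condition(s) match, so the closed form is consistent.

Yes, the closed form is correct.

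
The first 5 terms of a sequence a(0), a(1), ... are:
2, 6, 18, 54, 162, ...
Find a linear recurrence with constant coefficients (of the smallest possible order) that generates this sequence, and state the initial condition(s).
Look for the lowest-order linear relation among consecutive terms.
Observation: each term is 3× the previous.
Check at n=2: 3·6 = 18. ✓

a(n) = 3 × a(n-1), a(0) = 2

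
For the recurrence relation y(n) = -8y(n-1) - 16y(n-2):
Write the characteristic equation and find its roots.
Substitute y(n) = rⁿ and divide through by rⁿ⁻²: r² + 8r + 16 = 0
Factor: (r + 4)² = 0, so r = -4 (double root).
General solution: y(n) = (A + Bn)·(-4)ⁿ

Characteristic: r² + 8r + 16 = 0, Roots: r = -4 (double root)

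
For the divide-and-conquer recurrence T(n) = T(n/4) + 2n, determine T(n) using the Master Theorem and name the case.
Master Theorem template: T(n) = a·T(n/b) + f(n).
Here: a=1, b=4, f(n)=2n
Compute log_b(a) = log_4(1) = 0.
f(n) = 2n = Ω(n^(0+ε)) with ε = 1, and the regularity condition holds (a·f(n/b) = (a/b^1)·f(n) with a/b^1 = 4^-1 < 1). Case 3: T(n) = Θ(f(n)) = Θ(n).

Case 3: T(n) = Θ(n)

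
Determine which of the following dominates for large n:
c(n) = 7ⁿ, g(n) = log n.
Comparing growth rates:
Growth-rate hierarchy: log n ≺ any polynomial ≺ any exponential cⁿ (c>1) ≺ n! ≺ nⁿ.
exponential base 7 dominates logarithmic asymptotically.

c(n) grows faster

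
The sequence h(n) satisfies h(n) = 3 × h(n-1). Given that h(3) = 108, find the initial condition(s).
In general h(n) = 3ⁿ · h(0). At n = 3: h(0) = h(3) / 3^3 = 108 / 27 = 4.

h(0) = 4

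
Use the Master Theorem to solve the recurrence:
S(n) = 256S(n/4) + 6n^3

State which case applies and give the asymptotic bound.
Master Theorem template: S(n) = a·S(n/b) + f(n).
Here: a=256, b=4, f(n)=6n^3
Compute log_b(a) = log_4(256) = 4.
f(n) = 6n^3 = O(n^(4-ε)) with ε = 1. Case 1: S(n) = Θ(n^log_b(a)) = Θ(n^4).

Case 1: S(n) = Θ(n^4)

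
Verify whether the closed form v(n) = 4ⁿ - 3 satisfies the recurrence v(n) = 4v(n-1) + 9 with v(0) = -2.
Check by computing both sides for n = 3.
From the recurrence with v(0) = -2:
  v(0) = -2, v(1) = 1, v(2) = 13, v(3) = 61
  so the recurrence gives v(3) = 61.
From the proposed closed form v(n) = 4ⁿ - 3:
  v(3) = 61.
Both sides give 61 at n = 3, and the initial condition(s) match, so the closed form is consistent.

Yes, the closed form is correct.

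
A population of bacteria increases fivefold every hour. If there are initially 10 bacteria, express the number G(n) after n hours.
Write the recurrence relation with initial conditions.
Each hour multiplies the count by 5, so the count after n hours depends only on the count after n-1 hours: G(n) = 5 × G(n-1). The starting count gives G(0) = 10.
Unrolling n times gives the closed form G(n) = 10 × 5ⁿ.

G(n) = 5 × G(n-1), G(0) = 10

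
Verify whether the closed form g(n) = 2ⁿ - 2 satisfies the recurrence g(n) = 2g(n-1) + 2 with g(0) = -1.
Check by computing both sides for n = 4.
From the recurrence with g(0) = -1:
  g(0) = -1, g(1) = 0, g(2) = 2, g(3) = 6, g(4) = 14
  so the recurrence gives g(4) = 14.
From the proposed closed form g(n) = 2ⁿ - 2:
  g(4) = 14.
Both sides give 14 at n = 4, and the initial condition(s) match, so the closed form is consistent.

Yes, the closed form is correct.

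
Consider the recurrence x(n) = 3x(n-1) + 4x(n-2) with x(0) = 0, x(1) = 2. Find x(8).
Computing the sequence terms:
0, 2, 6, 26, 102, 410, 1638, 6554, 26214

26214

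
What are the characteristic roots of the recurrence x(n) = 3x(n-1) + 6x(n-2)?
Substitute x(n) = rⁿ and divide through by rⁿ⁻²: r² - 3r - 6 = 0
Discriminant: 3² + 4·6 = 33, not a perfect square, so by the quadratic formula r = (3 ± √33)/2.
General solution: x(n) = A·r₁ⁿ + B·r₂ⁿ where r₁,r₂ = (3 ± √33)/2

Characteristic: r² - 3r - 6 = 0, Roots: r = (3 ± √33)/2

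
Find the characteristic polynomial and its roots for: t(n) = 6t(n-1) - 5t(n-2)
Substitute t(n) = rⁿ and divide through by rⁿ⁻²: r² - 6r + 5 = 0
Factor: (r - 1)(r - 5) = 0, so r = 1, 5.
General solution: t(n) = A·1ⁿ + B·5ⁿ

Characteristic: r² - 6r + 5 = 0, Roots: r = 1, 5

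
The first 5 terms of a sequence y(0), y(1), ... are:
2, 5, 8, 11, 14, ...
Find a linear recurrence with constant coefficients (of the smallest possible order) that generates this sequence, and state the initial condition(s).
Look for the lowest-order linear relation among consecutive terms.
Observation: consecutive differences are constant (= 3).
Check at n=2: 1·5 + 3 = 8. ✓

y(n) = y(n-1) + 3, y(0) = 2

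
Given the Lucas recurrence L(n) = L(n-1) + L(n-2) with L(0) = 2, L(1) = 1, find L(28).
Computing the sequence terms:
2, 1, 3, 4, 7, 11, 18, 29, 47, 76, 123, 199, 322, 521, 843, 1364, 2207, 3571, 5778, 9349, 15127, 24476, 39603, 64079, 103682, 167761, 271443, 439204, 710647

710647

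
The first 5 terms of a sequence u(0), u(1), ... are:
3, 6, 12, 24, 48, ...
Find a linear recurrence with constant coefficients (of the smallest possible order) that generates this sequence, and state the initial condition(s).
Look for the lowest-order linear relation among consecutive terms.
Observation: each term is 2× the previous.
Check at n=2: 2·6 = 12. ✓

u(n) = 2 × u(n-1), u(0) = 3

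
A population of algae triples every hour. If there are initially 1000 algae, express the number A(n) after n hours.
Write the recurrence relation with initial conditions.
Each hour multiplies the count by 3, so the count after n hours depends only on the count after n-1 hours: A(n) = 3 × A(n-1). The starting count gives A(0) = 1000.
Unrolling n times gives the closed form A(n) = 1000 × 3ⁿ.

A(n) = 3 × A(n-1), A(0) = 1000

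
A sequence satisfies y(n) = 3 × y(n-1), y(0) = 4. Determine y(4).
Computing step by step:
y(0) = 4
y(1) = 3 × 4 = 12
y(2) = 3 × 12 = 36
y(3) = 3 × 36 = 108
y(4) = 3 × 108 = 324

324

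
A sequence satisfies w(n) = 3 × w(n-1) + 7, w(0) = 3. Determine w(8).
Computing step by step:
w(0) = 3
w(1) = 3 × 3 + 7 = 16
w(2) = 3 × 16 + 7 = 55
w(3) = 3 × 55 + 7 = 172
w(4) = 3 × 172 + 7 = 523
w(5) = 3 × 523 + 7 = 1576
w(6) = 3 × 1576 + 7 = 4735
w(7) = 3 × 4735 + 7 = 14212
w(8) = 3 × 14212 + 7 = 42643

42643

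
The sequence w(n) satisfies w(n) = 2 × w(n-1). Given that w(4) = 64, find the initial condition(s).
In general w(n) = 2ⁿ · w(0). At n = 4: w(0) = w(4) / 2^4 = 64 / 16 = 4.

w(0) = 4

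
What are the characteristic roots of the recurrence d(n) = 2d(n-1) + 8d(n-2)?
Substitute d(n) = rⁿ and divide through by rⁿ⁻²: r² - 2r - 8 = 0
Factor: (r - 4)(r + 2) = 0, so r = 4, -2.
General solution: d(n) = A·4ⁿ + B·(-2)ⁿ

Characteristic: r² - 2r - 8 = 0, Roots: r = 4, -2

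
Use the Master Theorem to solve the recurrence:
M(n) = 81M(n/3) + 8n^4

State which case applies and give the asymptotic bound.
Master Theorem template: M(n) = a·M(n/b) + f(n).
Here: a=81, b=3, f(n)=8n^4
Compute log_b(a) = log_3(81) = 4.
f(n) = 8n^4 = Θ(n^4). Case 2: M(n) = Θ(n^4 log n).

Case 2: M(n) = Θ(n^4 log n)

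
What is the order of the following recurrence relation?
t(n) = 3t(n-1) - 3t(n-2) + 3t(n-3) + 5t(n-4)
The order is the largest lag k for which t(n-k) appears. Here the deepest term is t(n-4), so the order is 4.

Order 4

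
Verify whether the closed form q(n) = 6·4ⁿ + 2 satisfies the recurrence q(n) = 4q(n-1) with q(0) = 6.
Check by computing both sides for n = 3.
From the recurrence with q(0) = 6:
  q(0) = 6, q(1) = 24, q(2) = 96, q(3) = 384
  so the recurrence gives q(3) = 384.
From the proposed closed form q(n) = 6·4ⁿ + 2:
  q(3) = 386.
The recurrence gives 384 but the closed form gives 386, so the closed form does not satisfy the recurrence.

No, the closed form is incorrect.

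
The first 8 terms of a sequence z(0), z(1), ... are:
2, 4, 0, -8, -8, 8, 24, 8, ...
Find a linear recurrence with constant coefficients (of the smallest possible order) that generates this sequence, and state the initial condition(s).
Look for the lowest-order linear relation among consecutive terms.
Observation: z(n) - 1·z(n-1) - (-2)·z(n-2) = 0 holds for the shown terms, and no order-1 relation z(n) = α·z(n-1) + β fits.
Check at n=3: 1·0 + (-2)·4 = -8. ✓

z(n) = z(n-1) - 2z(n-2), z(0) = 2, z(1) = 4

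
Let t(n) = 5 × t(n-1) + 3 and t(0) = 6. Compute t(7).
Computing step by step:
t(0) = 6
t(1) = 5 × 6 + 3 = 33
t(2) = 5 × 33 + 3 = 168
t(3) = 5 × 168 + 3 = 843
t(4) = 5 × 843 + 3 = 4218
t(5) = 5 × 4218 + 3 = 21093
t(6) = 5 × 21093 + 3 = 105468
t(7) = 5 × 105468 + 3 = 527343

527343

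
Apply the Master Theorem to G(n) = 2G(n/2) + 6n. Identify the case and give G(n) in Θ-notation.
Master Theorem template: G(n) = a·G(n/b) + f(n).
Here: a=2, b=2, f(n)=6n
Compute log_b(a) = log_2(2) = 1.
f(n) = 6n = Θ(n). Case 2: G(n) = Θ(n log n).

Case 2: G(n) = Θ(n log n)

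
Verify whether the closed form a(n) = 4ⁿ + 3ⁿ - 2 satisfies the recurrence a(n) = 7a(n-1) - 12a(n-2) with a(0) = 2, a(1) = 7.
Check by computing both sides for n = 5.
From the recurrence with a(0) = 2, a(1) = 7:
  a(0) = 2, a(1) = 7, a(2) = 25, a(3) = 91, a(4) = 337, a(5) = 1267
  so the recurrence gives a(5) = 1267.
From the proposed closed form a(n) = 4ⁿ + 3ⁿ - 2:
  a(5) = 1265.
The recurrence gives 1267 but the closed form gives 1265, so the closed form does not satisfy the recurrence.

No, the closed form is incorrect.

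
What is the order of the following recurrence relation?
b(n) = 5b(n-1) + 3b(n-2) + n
The order is the largest lag k for which b(n-k) appears. Here the deepest term is b(n-2) (the n term is non-homogeneous and does not affect the order), so the order is 2.

Order 2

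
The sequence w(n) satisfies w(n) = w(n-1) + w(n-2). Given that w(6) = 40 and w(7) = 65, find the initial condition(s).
Work backwards using w(k) = w(k+2) - w(k+1):
w(5) = w(7) - w(6) = 65 - 40 = 25
w(4) = w(6) - w(5) = 40 - 25 = 15
w(3) = w(5) - w(4) = 25 - 15 = 10
w(2) = w(4) - w(3) = 15 - 10 = 5
w(1) = w(3) - w(2) = 10 - 5 = 5
w(0) = w(2) - w(1) = 5 - 5 = 0

w(0) = 0, w(1) = 5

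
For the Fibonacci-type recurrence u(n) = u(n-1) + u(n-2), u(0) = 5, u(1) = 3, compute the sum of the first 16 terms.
Computing the sequence terms: 5, 3, 8, 11, 19, 30, 49, 79, 128, 207, 335, 542, 877, 1419, 2296, 3715
Adding these values together:

9723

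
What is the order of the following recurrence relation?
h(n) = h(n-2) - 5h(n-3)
The order is the largest lag k for which h(n-k) appears. Here the deepest term is h(n-3), so the order is 3.

Order 3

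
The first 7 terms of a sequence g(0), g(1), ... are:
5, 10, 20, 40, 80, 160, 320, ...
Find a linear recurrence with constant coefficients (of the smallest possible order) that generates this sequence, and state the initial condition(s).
Look for the lowest-order linear relation among consecutive terms.
Observation: each term is 2× the previous.
Check at n=2: 2·10 = 20. ✓

g(n) = 2 × g(n-1), g(0) = 5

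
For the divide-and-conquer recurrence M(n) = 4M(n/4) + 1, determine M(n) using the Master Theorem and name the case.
Master Theorem template: M(n) = a·M(n/b) + f(n).
Here: a=4, b=4, f(n)=1
Compute log_b(a) = log_4(4) = 1.
f(n) = 1 = O(n^(1-ε)) with ε = 1. Case 1: M(n) = Θ(n^log_b(a)) = Θ(n).

Case 1: M(n) = Θ(n)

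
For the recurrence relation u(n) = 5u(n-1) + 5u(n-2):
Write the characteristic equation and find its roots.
Substitute u(n) = rⁿ and divide through by rⁿ⁻²: r² - 5r - 5 = 0
Discriminant: 5² + 4·5 = 45, not a perfect square, so by the quadratic formula r = (5 ± √45)/2.
General solution: u(n) = A·r₁ⁿ + B·r₂ⁿ where r₁,r₂ = (5 ± √45)/2

Characteristic: r² - 5r - 5 = 0, Roots: r = (5 ± √45)/2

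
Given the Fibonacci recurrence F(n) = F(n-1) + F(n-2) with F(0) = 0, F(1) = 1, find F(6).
Computing the sequence terms:
0, 1, 1, 2, 3, 5, 8

8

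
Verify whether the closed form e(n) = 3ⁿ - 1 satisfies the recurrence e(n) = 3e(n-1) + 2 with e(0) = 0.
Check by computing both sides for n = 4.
From the recurrence with e(0) = 0:
  e(0) = 0, e(1) = 2, e(2) = 8, e(3) = 26, e(4) = 80
  so the recurrence gives e(4) = 80.
From the proposed closed form e(n) = 3ⁿ - 1:
  e(4) = 80.
Both sides give 80 at n = 4, and the initial condition(s) match, so the closed form is consistent.

Yes, the closed form is correct.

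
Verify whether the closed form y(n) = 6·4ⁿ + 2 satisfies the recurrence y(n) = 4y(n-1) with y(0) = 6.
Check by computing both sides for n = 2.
From the recurrence with y(0) = 6:
  y(0) = 6, y(1) = 24, y(2) = 96
  so the recurrence gives y(2) = 96.
From the proposed closed form y(n) = 6·4ⁿ + 2:
  y(2) = 98.
The recurrence gives 96 but the closed form gives 98, so the closed form does not satisfy the recurrence.

No, the closed form is incorrect.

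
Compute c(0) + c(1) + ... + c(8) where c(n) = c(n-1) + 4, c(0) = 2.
Computing the sequence terms: 2, 6, 10, 14, 18, 22, 26, 30, 34
Adding these values together:

162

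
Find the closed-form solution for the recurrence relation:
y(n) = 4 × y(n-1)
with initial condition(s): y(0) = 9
Recurrence: y(n) = 4 × y(n-1), initial: y(0) = 9.
Each term is 4 times the previous, so this is geometric with ratio 4. After n steps: y(n) = y(0)·4ⁿ = 9·4ⁿ.

y(n) = 9·4ⁿ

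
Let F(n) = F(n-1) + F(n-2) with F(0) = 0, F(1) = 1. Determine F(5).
Computing the sequence terms:
0, 1, 1, 2, 3, 5

5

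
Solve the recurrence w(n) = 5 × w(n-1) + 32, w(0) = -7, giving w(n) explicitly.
Recurrence: w(n) = 5 × w(n-1) + 32, initial: w(0) = -7.
Try w(n) = A·5ⁿ + C. Substituting: A·5ⁿ + C = 5(A·5ⁿ⁻¹ + C) + 32 = A·5ⁿ + 5C + 32, so C = 5C + 32, giving C = -8. Then w(0) = A - 8 = -7 gives A = 1.

w(n) = 5ⁿ - 8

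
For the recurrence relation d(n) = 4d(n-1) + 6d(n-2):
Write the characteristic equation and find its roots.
Substitute d(n) = rⁿ and divide through by rⁿ⁻²: r² - 4r - 6 = 0
Discriminant: 4² + 4·6 = 40, not a perfect square, so by the quadratic formula r = (4 ± √40)/2.
General solution: d(n) = A·r₁ⁿ + B·r₂ⁿ where r₁,r₂ = (4 ± √40)/2

Characteristic: r² - 4r - 6 = 0, Roots: r = (4 ± √40)/2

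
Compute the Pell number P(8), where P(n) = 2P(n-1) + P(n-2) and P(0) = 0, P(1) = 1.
Computing the sequence terms:
0, 1, 2, 5, 12, 29, 70, 169, 408

408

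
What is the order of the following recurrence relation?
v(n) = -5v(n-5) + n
The order is the largest lag k for which v(n-k) appears. Here the deepest term is v(n-5) (the n term is non-homogeneous and does not affect the order), so the order is 5.

Order 5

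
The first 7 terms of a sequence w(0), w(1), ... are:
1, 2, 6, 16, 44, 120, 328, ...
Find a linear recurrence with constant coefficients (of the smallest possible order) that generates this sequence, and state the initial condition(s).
Look for the lowest-order linear relation among consecutive terms.
Observation: w(n) - 2·w(n-1) - (2)·w(n-2) = 0 holds for the shown terms, and no order-1 relation w(n) = α·w(n-1) + β fits.
Check at n=3: 2·6 + (2)·2 = 16. ✓

w(n) = 2w(n-1) + 2w(n-2), w(0) = 1, w(1) = 2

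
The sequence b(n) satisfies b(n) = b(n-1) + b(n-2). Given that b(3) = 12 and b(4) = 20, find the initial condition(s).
Work backwards using b(k) = b(k+2) - b(k+1):
b(2) = b(4) - b(3) = 20 - 12 = 8
b(1) = b(3) - b(2) = 12 - 8 = 4
b(0) = b(2) - b(1) = 8 - 4 = 4

b(0) = 4, b(1) = 4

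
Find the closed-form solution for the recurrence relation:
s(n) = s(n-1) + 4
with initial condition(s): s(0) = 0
Recurrence: s(n) = s(n-1) + 4, initial: s(0) = 0.
Each step adds 4, so s(n) = s(0) + 4n = 4n.

s(n) = 4n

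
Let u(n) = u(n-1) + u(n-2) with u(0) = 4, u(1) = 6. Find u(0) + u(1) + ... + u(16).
Computing the sequence terms: 4, 6, 10, 16, 26, 42, 68, 110, 178, 288, 466, 754, 1220, 1974, 3194, 5168, 8362
Adding these values together:

21886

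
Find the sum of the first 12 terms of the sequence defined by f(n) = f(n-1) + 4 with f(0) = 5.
Computing the sequence terms: 5, 9, 13, 17, 21, 25, 29, 33, 37, 41, 45, 49
Adding these values together:

324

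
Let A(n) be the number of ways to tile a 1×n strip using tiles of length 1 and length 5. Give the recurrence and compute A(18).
Condition on the last tile: it has length 1 (leaving a 1×(n-1) strip) or length 5 (leaving a 1×(n-5) strip), so A(n) = A(n-1) + A(n-5) (order-5 linear recurrence).
For 0 ≤ i < 5 only unit tiles fit, so A(i) = 1.
Iterating the recurrence: A(5) = 2, A(6) = 3, A(7) = 4, A(8) = 5, A(9) = 6, A(10) = 8, A(11) = 11, A(12) = 15, A(13) = 20, A(14) = 26, A(15) = 34, A(16) = 45, A(17) = 60, A(18) = 80.

A(n) = A(n-1) + A(n-5), with A(i) = 1 for 0 ≤ i < 5; A(18) = 80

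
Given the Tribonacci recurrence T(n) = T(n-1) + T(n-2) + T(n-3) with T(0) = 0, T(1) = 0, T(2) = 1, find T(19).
Computing the sequence terms:
0, 0, 1, 1, 2, 4, 7, 13, 24, 44, 81, 149, 274, 504, 927, 1705, 3136, 5768, 10609, 19513

19513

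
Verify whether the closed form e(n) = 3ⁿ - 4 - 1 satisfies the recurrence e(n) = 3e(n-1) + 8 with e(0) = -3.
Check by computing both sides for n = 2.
From the recurrence with e(0) = -3:
  e(0) = -3, e(1) = -1, e(2) = 5
  so the recurrence gives e(2) = 5.
From the proposed closed form e(n) = 3ⁿ - 4 - 1:
  e(2) = 4.
The recurrence gives 5 but the closed form gives 4, so the closed form does not satisfy the recurrence.

No, the closed form is incorrect.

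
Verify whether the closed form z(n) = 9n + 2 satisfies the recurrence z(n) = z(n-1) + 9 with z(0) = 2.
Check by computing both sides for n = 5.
From the recurrence with z(0) = 2:
  z(0) = 2, z(1) = 11, z(2) = 20, z(3) = 29, z(4) = 38, z(5) = 47
  so the recurrence gives z(5) = 47.
From the proposed closed form z(n) = 9n + 2:
  z(5) = 47.
Both sides give 47 at n = 5, and the initial condition(s) match, so the closed form is consistent.

Yes, the closed form is correct.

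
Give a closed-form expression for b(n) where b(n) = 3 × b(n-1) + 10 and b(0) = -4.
Recurrence: b(n) = 3 × b(n-1) + 10, initial: b(0) = -4.
Try b(n) = A·3ⁿ + C. Substituting: A·3ⁿ + C = 3(A·3ⁿ⁻¹ + C) + 10 = A·3ⁿ + 3C + 10, so C = 3C + 10, giving C = -5. Then b(0) = A - 5 = -4 gives A = 1.

b(n) = 3ⁿ - 5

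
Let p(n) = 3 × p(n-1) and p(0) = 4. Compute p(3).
Computing step by step:
p(0) = 4
p(1) = 3 × 4 = 12
p(2) = 3 × 12 = 36
p(3) = 3 × 36 = 108

108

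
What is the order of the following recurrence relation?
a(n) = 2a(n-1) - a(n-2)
The order is the largest lag k for which a(n-k) appears. Here the deepest term is a(n-2), so the order is 2.

Order 2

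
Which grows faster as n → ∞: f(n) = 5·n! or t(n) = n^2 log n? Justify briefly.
Comparing growth rates:
Growth-rate hierarchy: log n ≺ any polynomial ≺ any exponential cⁿ (c>1) ≺ n! ≺ nⁿ.
factorial dominates polynomial degree 2 (with log factor) asymptotically.

f(n) grows faster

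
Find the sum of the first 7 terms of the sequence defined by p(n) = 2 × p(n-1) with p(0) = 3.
Computing the sequence terms: 3, 6, 12, 24, 48, 96, 192
Adding these values together:

381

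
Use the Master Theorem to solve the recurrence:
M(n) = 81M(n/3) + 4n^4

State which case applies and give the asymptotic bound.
Master Theorem template: M(n) = a·M(n/b) + f(n).
Here: a=81, b=3, f(n)=4n^4
Compute log_b(a) = log_3(81) = 4.
f(n) = 4n^4 = Θ(n^4). Case 2: M(n) = Θ(n^4 log n).

Case 2: M(n) = Θ(n^4 log n)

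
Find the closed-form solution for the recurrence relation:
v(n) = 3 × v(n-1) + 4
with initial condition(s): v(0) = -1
Recurrence: v(n) = 3 × v(n-1) + 4, initial: v(0) = -1.
Try v(n) = A·3ⁿ + C. Substituting: A·3ⁿ + C = 3(A·3ⁿ⁻¹ + C) + 4 = A·3ⁿ + 3C + 4, so C = 3C + 4, giving C = -2. Then v(0) = A - 2 = -1 gives A = 1.

v(n) = 3ⁿ - 2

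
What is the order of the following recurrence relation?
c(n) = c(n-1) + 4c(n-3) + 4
The order is the largest lag k for which c(n-k) appears. Here the deepest term is c(n-3) (the 4 term is non-homogeneous and does not affect the order), so the order is 3.

Order 3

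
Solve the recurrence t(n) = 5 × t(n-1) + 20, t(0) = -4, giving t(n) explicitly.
Recurrence: t(n) = 5 × t(n-1) + 20, initial: t(0) = -4.
Try t(n) = A·5ⁿ + C. Substituting: A·5ⁿ + C = 5(A·5ⁿ⁻¹ + C) + 20 = A·5ⁿ + 5C + 20, so C = 5C + 20, giving C = -5. Then t(0) = A - 5 = -4 gives A = 1.

t(n) = 5ⁿ - 5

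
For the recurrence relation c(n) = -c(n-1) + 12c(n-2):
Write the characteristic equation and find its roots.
Substitute c(n) = rⁿ and divide through by rⁿ⁻²: r² + r - 12 = 0
Factor: (r + 4)(r - 3) = 0, so r = -4, 3.
General solution: c(n) = A·(-4)ⁿ + B·3ⁿ

Characteristic: r² + r - 12 = 0, Roots: r = -4, 3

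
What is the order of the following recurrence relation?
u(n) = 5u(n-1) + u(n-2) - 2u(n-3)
The order is the largest lag k for which u(n-k) appears. Here the deepest term is u(n-3), so the order is 3.

Order 3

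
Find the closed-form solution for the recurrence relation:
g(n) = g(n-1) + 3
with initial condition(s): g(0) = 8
Recurrence: g(n) = g(n-1) + 3, initial: g(0) = 8.
Each step adds 3, so g(n) = g(0) + 3n = 3n + 8.

g(n) = 3n + 8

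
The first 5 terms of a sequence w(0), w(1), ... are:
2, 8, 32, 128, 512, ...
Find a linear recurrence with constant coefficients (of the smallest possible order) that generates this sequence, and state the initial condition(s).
Look for the lowest-order linear relation among consecutive terms.
Observation: each term is 4× the previous.
Check at n=2: 4·8 = 32. ✓

w(n) = 4 × w(n-1), w(0) = 2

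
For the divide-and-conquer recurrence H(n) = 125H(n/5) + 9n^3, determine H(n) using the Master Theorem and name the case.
Master Theorem template: H(n) = a·H(n/b) + f(n).
Here: a=125, b=5, f(n)=9n^3
Compute log_b(a) = log_5(125) = 3.
f(n) = 9n^3 = Θ(n^3). Case 2: H(n) = Θ(n^3 log n).

Case 2: H(n) = Θ(n^3 log n)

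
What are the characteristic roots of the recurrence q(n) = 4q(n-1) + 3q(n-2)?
Substitute q(n) = rⁿ and divide through by rⁿ⁻²: r² - 4r - 3 = 0
Discriminant: 4² + 4·3 = 28, not a perfect square, so by the quadratic formula r = (4 ± √28)/2.
General solution: q(n) = A·r₁ⁿ + B·r₂ⁿ where r₁,r₂ = (4 ± √28)/2

Characteristic: r² - 4r - 3 = 0, Roots: r = (4 ± √28)/2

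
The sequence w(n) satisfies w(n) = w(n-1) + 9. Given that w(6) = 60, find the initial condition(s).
w(6) = w(0) + 6·9, so w(0) = 60 - 54 = 6.

w(0) = 6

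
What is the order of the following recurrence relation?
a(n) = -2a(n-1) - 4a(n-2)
The order is the largest lag k for which a(n-k) appears. Here the deepest term is a(n-2), so the order is 2.

Order 2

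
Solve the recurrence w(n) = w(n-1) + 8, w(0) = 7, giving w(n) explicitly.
Recurrence: w(n) = w(n-1) + 8, initial: w(0) = 7.
Each step adds 8, so w(n) = w(0) + 8n = 8n + 7.

w(n) = 8n + 7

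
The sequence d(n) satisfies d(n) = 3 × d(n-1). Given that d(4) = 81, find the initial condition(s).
In general d(n) = 3ⁿ · d(0). At n = 4: d(0) = d(4) / 3^4 = 81 / 81 = 1.

d(0) = 1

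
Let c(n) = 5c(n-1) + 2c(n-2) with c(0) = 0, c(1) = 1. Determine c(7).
Computing the sequence terms:
0, 1, 5, 27, 145, 779, 4185, 22483

22483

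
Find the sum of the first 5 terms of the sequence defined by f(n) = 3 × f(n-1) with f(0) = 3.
Computing the sequence terms: 3, 9, 27, 81, 243
Adding these values together:

363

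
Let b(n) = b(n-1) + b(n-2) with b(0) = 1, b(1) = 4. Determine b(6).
Computing the sequence terms:
1, 4, 5, 9, 14, 23, 37

37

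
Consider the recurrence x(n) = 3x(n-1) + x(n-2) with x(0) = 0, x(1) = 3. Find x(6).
Computing the sequence terms:
0, 3, 9, 30, 99, 327, 1080

1080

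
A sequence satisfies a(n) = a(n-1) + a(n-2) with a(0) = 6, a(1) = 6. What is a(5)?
Computing the sequence terms:
6, 6, 12, 18, 30, 48

48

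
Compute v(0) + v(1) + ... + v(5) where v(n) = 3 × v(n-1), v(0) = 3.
Computing the sequence terms: 3, 9, 27, 81, 243, 729
Adding these values together:

1092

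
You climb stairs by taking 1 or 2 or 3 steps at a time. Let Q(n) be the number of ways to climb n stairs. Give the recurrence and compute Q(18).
Condition on the size of the last step (1 to 3): before it there were n-1, …, n-3 stairs climbed, and these cases are disjoint, so Q(n) = Q(n-1) + Q(n-2) + Q(n-3) (order-3 linear recurrence).
Initial conditions by direct count (compositions of i into parts ≤ 3): Q(1) = 1; Q(2) = 2; Q(3) = 4.
Iterating the recurrence: Q(4) = 7, Q(5) = 13, Q(6) = 24, Q(7) = 44, Q(8) = 81, Q(9) = 149, Q(10) = 274, Q(11) = 504, Q(12) = 927, Q(13) = 1705, Q(14) = 3136, Q(15) = 5768, Q(16) = 10609, Q(17) = 19513, Q(18) = 35890.

Q(n) = Q(n-1) + Q(n-2) + Q(n-3), Q(1) = 1, Q(2) = 2, Q(3) = 4; Q(18) = 35890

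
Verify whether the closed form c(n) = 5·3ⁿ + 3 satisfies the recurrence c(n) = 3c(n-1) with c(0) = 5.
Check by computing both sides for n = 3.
From the recurrence with c(0) = 5:
  c(0) = 5, c(1) = 15, c(2) = 45, c(3) = 135
  so the recurrence gives c(3) = 135.
From the proposed closed form c(n) = 5·3ⁿ + 3:
  c(3) = 138.
The recurrence gives 135 but the closed form gives 138, so the closed form does not satisfy the recurrence.

No, the closed form is incorrect.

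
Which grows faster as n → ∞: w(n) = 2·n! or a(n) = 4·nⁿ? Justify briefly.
Comparing growth rates:
Growth-rate hierarchy: log n ≺ any polynomial ≺ any exponential cⁿ (c>1) ≺ n! ≺ nⁿ.
super-exponential nⁿ dominates factorial asymptotically.

a(n) grows faster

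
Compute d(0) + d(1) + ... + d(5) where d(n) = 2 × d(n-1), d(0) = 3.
Computing the sequence terms: 3, 6, 12, 24, 48, 96
Adding these values together:

189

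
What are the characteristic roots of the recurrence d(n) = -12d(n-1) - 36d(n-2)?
Substitute d(n) = rⁿ and divide through by rⁿ⁻²: r² + 12r + 36 = 0
Factor: (r + 6)² = 0, so r = -6 (double root).
General solution: d(n) = (A + Bn)·(-6)ⁿ

Characteristic: r² + 12r + 36 = 0, Roots: r = -6 (double root)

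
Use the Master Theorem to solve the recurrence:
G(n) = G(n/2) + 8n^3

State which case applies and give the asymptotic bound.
Master Theorem template: G(n) = a·G(n/b) + f(n).
Here: a=1, b=2, f(n)=8n^3
Compute log_b(a) = log_2(1) = 0.
f(n) = 8n^3 = Ω(n^(0+ε)) with ε = 3, and the regularity condition holds (a·f(n/b) = (a/b^3)·f(n) with a/b^3 = 2^-3 < 1). Case 3: G(n) = Θ(f(n)) = Θ(n^3).

Case 3: G(n) = Θ(n^3)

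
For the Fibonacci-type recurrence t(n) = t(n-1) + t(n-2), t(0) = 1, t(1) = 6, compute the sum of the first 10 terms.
Computing the sequence terms: 1, 6, 7, 13, 20, 33, 53, 86, 139, 225
Adding these values together:

583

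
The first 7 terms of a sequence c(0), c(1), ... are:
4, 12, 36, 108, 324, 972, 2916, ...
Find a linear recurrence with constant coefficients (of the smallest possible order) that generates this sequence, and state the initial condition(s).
Look for the lowest-order linear relation among consecutive terms.
Observation: each term is 3× the previous.
Check at n=2: 3·12 = 36. ✓

c(n) = 3 × c(n-1), c(0) = 4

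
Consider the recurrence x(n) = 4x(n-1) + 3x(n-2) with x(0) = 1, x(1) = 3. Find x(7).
Computing the sequence terms:
1, 3, 15, 69, 321, 1491, 6927, 32181

32181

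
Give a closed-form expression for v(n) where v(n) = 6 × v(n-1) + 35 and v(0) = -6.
Recurrence: v(n) = 6 × v(n-1) + 35, initial: v(0) = -6.
Try v(n) = A·6ⁿ + C. Substituting: A·6ⁿ + C = 6(A·6ⁿ⁻¹ + C) + 35 = A·6ⁿ + 6C + 35, so C = 6C + 35, giving C = -7. Then v(0) = A - 7 = -6 gives A = 1.

v(n) = 6ⁿ - 7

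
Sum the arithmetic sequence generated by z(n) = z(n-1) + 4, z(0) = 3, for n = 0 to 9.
Computing the sequence terms: 3, 7, 11, 15, 19, 23, 27, 31, 35, 39
Adding these values together:

210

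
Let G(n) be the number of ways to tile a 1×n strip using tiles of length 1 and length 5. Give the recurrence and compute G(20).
Condition on the last tile: it has length 1 (leaving a 1×(n-1) strip) or length 5 (leaving a 1×(n-5) strip), so G(n) = G(n-1) + G(n-5) (order-5 linear recurrence).
For 0 ≤ i < 5 only unit tiles fit, so G(i) = 1.
Iterating the recurrence: G(5) = 2, G(6) = 3, G(7) = 4, G(8) = 5, G(9) = 6, G(10) = 8, G(11) = 11, G(12) = 15, G(13) = 20, G(14) = 26, G(15) = 34, G(16) = 45, G(17) = 60, G(18) = 80, G(19) = 106, G(20) = 140.

G(n) = G(n-1) + G(n-5), with G(i) = 1 for 0 ≤ i < 5; G(20) = 140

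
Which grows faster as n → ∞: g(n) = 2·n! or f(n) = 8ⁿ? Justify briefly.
Comparing growth rates:
Growth-rate hierarchy: log n ≺ any polynomial ≺ any exponential cⁿ (c>1) ≺ n! ≺ nⁿ.
factorial dominates exponential base 8 asymptotically.

g(n) grows faster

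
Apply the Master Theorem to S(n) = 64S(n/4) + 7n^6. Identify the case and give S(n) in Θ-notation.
Master Theorem template: S(n) = a·S(n/b) + f(n).
Here: a=64, b=4, f(n)=7n^6
Compute log_b(a) = log_4(64) = 3.
f(n) = 7n^6 = Ω(n^(3+ε)) with ε = 3, and the regularity condition holds (a·f(n/b) = (a/b^6)·f(n) with a/b^6 = 4^-3 < 1). Case 3: S(n) = Θ(f(n)) = Θ(n^6).

Case 3: S(n) = Θ(n^6)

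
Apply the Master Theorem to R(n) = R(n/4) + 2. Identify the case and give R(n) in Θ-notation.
Master Theorem template: R(n) = a·R(n/b) + f(n).
Here: a=1, b=4, f(n)=2
Compute log_b(a) = log_4(1) = 0.
f(n) = 2 = Θ(1). Case 2: R(n) = Θ(log n).

Case 2: R(n) = Θ(log n)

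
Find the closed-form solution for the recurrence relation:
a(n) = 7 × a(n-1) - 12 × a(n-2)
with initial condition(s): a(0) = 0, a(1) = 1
Recurrence: a(n) = 7 × a(n-1) - 12 × a(n-2), initial: a(0) = 0, a(1) = 1.
Characteristic equation: r² - 7r + 12 = 0, which factors as (r - 4)(r - 3) = 0, so r = 4, 3. General solution a(n) = A·4ⁿ + B·3ⁿ. From a(0) = 0: A + B = 0. From a(1) = 1: 4A + 3B = 1. Solving gives A = 1, B = -1.

a(n) = 4ⁿ - 3ⁿ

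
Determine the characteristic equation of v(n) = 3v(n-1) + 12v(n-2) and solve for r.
Substitute v(n) = rⁿ and divide through by rⁿ⁻²: r² - 3r - 12 = 0
Discriminant: 3² + 4·12 = 57, not a perfect square, so by the quadratic formula r = (3 ± √57)/2.
General solution: v(n) = A·r₁ⁿ + B·r₂ⁿ where r₁,r₂ = (3 ± √57)/2

Characteristic: r² - 3r - 12 = 0, Roots: r = (3 ± √57)/2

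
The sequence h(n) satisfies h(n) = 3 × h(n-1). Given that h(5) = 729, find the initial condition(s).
In general h(n) = 3ⁿ · h(0). At n = 5: h(0) = h(5) / 3^5 = 729 / 243 = 3.

h(0) = 3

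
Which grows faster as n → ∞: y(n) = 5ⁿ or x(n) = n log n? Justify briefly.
Comparing growth rates:
Growth-rate hierarchy: log n ≺ any polynomial ≺ any exponential cⁿ (c>1) ≺ n! ≺ nⁿ.
exponential base 5 dominates polynomial degree 1 (with log factor) asymptotically.

y(n) grows faster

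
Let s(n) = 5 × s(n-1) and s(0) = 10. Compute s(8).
Computing step by step:
s(0) = 10
s(1) = 5 × 10 = 50
s(2) = 5 × 50 = 250
s(3) = 5 × 250 = 1250
s(4) = 5 × 1250 = 6250
s(5) = 5 × 6250 = 31250
s(6) = 5 × 31250 = 156250
s(7) = 5 × 156250 = 781250
s(8) = 5 × 781250 = 3906250

3906250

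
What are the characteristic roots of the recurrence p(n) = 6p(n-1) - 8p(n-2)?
Substitute p(n) = rⁿ and divide through by rⁿ⁻²: r² - 6r + 8 = 0
Factor: (r - 2)(r - 4) = 0, so r = 2, 4.
General solution: p(n) = A·2ⁿ + B·4ⁿ

Characteristic: r² - 6r + 8 = 0, Roots: r = 2, 4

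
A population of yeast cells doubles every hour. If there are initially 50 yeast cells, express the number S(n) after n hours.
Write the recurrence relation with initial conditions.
Each hour multiplies the count by 2, so the count after n hours depends only on the count after n-1 hours: S(n) = 2 × S(n-1). The starting count gives S(0) = 50.
Unrolling n times gives the closed form S(n) = 50 × 2ⁿ.

S(n) = 2 × S(n-1), S(0) = 50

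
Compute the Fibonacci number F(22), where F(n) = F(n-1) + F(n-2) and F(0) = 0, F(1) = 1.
Computing the sequence terms:
0, 1, 1, 2, 3, 5, 8, 13, 21, 34, 55, 89, 144, 233, 377, 610, 987, 1597, 2584, 4181, 6765, 10946, 17711

17711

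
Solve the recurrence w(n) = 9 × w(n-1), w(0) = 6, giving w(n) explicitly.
Recurrence: w(n) = 9 × w(n-1), initial: w(0) = 6.
Each term is 9 times the previous, so this is geometric with ratio 9. After n steps: w(n) = w(0)·9ⁿ = 6·9ⁿ.

w(n) = 6·9ⁿ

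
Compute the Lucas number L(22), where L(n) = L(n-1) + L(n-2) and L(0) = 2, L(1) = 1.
Computing the sequence terms:
2, 1, 3, 4, 7, 11, 18, 29, 47, 76, 123, 199, 322, 521, 843, 1364, 2207, 3571, 5778, 9349, 15127, 24476, 39603

39603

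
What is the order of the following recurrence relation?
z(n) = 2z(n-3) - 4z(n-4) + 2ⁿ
The order is the largest lag k for which z(n-k) appears. Here the deepest term is z(n-4) (the 2ⁿ term is non-homogeneous and does not affect the order), so the order is 4.

Order 4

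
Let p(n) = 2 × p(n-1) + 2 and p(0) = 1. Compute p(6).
Computing step by step:
p(0) = 1
p(1) = 2 × 1 + 2 = 4
p(2) = 2 × 4 + 2 = 10
p(3) = 2 × 10 + 2 = 22
p(4) = 2 × 22 + 2 = 46
p(5) = 2 × 46 + 2 = 94
p(6) = 2 × 94 + 2 = 190

190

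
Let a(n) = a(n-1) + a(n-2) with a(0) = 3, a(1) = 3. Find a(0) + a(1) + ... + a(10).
Computing the sequence terms: 3, 3, 6, 9, 15, 24, 39, 63, 102, 165, 267
Adding these values together:

696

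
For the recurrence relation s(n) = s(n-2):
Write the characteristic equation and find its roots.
Substitute s(n) = rⁿ and divide through by rⁿ⁻²: r² - 1 = 0
Factor: (r - 1)(r + 1) = 0, so r = 1, -1.
General solution: s(n) = A·1ⁿ + B·(-1)ⁿ

Characteristic: r² - 1 = 0, Roots: r = 1, -1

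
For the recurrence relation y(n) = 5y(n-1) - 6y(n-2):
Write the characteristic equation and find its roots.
Substitute y(n) = rⁿ and divide through by rⁿ⁻²: r² - 5r + 6 = 0
Factor: (r - 2)(r - 3) = 0, so r = 2, 3.
General solution: y(n) = A·2ⁿ + B·3ⁿ

Characteristic: r² - 5r + 6 = 0, Roots: r = 2, 3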